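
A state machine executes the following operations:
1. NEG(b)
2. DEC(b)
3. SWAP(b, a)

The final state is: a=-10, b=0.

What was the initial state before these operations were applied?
a=0, b=9

Working backwards:
Final state: a=-10, b=0
Before step 3 (SWAP(b, a)): a=0, b=-10
Before step 2 (DEC(b)): a=0, b=-9
Before step 1 (NEG(b)): a=0, b=9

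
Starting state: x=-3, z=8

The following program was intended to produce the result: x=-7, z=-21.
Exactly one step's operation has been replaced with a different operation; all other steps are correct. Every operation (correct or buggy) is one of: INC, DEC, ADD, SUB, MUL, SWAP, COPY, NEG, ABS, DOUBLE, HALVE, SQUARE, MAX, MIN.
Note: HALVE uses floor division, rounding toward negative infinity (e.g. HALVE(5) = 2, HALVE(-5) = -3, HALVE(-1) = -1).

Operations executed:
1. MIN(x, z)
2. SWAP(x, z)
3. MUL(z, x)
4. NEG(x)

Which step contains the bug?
Step 1

Trace with buggy code:
Initial: x=-3, z=8
After step 1: x=-3, z=8
After step 2: x=8, z=-3
After step 3: x=8, z=-24
After step 4: x=-8, z=-24
Actual final x=-8, z=-24 ≠ expected x=-7, z=-21.
Step 1 is the only position where a single-operation replacement can produce the expected result.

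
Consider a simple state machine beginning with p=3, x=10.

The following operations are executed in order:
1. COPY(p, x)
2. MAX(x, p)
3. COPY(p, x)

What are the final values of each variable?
{p: 10, x: 10}

Step-by-step execution:
Initial: p=3, x=10
After step 1 (COPY(p, x)): p=10, x=10
After step 2 (MAX(x, p)): p=10, x=10
After step 3 (COPY(p, x)): p=10, x=10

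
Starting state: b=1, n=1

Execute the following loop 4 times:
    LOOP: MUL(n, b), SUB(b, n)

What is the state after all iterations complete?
b=0, n=0

Iteration trace:
Start: b=1, n=1
After iteration 1: b=0, n=1
After iteration 2: b=0, n=0
After iteration 3: b=0, n=0
After iteration 4: b=0, n=0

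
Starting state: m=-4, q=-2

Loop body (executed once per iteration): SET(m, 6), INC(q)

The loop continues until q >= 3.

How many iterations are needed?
5

Tracing iterations:
Initial: m=-4, q=-2
After iteration 1: m=6, q=-1
After iteration 2: m=6, q=0
After iteration 3: m=6, q=1
After iteration 4: m=6, q=2
After iteration 5: m=6, q=3
q >= 3 now holds, so the loop exits after 5 iterations.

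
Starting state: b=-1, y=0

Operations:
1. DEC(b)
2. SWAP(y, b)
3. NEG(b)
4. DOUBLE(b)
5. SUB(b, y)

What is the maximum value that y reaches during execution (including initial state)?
0

Values of y at each step:
Initial: y = 0 ← maximum
After step 1: y = 0
After step 2: y = -2
After step 3: y = -2
After step 4: y = -2
After step 5: y = -2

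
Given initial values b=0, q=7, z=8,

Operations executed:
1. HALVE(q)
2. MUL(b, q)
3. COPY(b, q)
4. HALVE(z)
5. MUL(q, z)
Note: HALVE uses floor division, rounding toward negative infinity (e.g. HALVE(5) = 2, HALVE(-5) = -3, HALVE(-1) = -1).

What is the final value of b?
b = 3

Tracing execution:
Step 1: HALVE(q) → b = 0
Step 2: MUL(b, q) → b = 0
Step 3: COPY(b, q) → b = 3
Step 4: HALVE(z) → b = 3
Step 5: MUL(q, z) → b = 3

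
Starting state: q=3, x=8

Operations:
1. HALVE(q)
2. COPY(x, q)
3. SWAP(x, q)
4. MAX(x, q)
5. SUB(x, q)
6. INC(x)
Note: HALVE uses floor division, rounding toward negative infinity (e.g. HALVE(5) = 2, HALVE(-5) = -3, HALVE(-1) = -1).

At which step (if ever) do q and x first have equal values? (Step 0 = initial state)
Step 2

q and x first become equal after step 2.

Comparing values at each step:
Initial: q=3, x=8
After step 1: q=1, x=8
After step 2: q=1, x=1 ← equal!
After step 3: q=1, x=1 ← equal!
After step 4: q=1, x=1 ← equal!
After step 5: q=1, x=0
After step 6: q=1, x=1 ← equal!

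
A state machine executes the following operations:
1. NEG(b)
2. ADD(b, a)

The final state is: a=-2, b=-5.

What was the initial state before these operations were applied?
a=-2, b=3

Working backwards:
Final state: a=-2, b=-5
Before step 2 (ADD(b, a)): a=-2, b=-3
Before step 1 (NEG(b)): a=-2, b=3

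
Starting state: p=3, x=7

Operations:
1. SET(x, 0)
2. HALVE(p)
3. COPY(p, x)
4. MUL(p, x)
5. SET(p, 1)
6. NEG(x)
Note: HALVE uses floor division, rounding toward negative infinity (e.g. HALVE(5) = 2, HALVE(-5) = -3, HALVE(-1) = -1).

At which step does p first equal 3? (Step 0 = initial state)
Step 0

Tracing p:
Initial: p = 3 ← first occurrence
After step 1: p = 3
After step 2: p = 1
After step 3: p = 0
After step 4: p = 0
After step 5: p = 1
After step 6: p = 1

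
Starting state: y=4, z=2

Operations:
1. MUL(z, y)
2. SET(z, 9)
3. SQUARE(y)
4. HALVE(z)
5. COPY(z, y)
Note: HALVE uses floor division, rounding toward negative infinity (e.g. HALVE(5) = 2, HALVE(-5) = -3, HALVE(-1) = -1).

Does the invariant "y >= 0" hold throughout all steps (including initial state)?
Yes

The invariant holds at every step.

State at each step:
Initial: y=4, z=2
After step 1: y=4, z=8
After step 2: y=4, z=9
After step 3: y=16, z=9
After step 4: y=16, z=4
After step 5: y=16, z=16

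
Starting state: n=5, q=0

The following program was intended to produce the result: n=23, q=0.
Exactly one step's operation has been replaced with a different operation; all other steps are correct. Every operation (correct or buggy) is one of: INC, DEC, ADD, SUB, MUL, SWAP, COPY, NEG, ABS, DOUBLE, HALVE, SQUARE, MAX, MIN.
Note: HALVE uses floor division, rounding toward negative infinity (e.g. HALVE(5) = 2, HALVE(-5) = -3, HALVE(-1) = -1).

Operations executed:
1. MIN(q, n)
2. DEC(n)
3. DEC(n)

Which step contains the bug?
Step 1

Trace with buggy code:
Initial: n=5, q=0
After step 1: n=5, q=0
After step 2: n=4, q=0
After step 3: n=3, q=0
Actual final n=3, q=0 ≠ expected n=23, q=0.
Step 1 is the only position where a single-operation replacement can produce the expected result.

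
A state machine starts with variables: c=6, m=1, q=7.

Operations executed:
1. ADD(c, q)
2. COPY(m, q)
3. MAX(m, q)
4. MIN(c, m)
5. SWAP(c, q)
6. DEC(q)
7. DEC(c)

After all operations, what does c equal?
c = 6

Tracing execution:
Step 1: ADD(c, q) → c = 13
Step 2: COPY(m, q) → c = 13
Step 3: MAX(m, q) → c = 13
Step 4: MIN(c, m) → c = 7
Step 5: SWAP(c, q) → c = 7
Step 6: DEC(q) → c = 7
Step 7: DEC(c) → c = 6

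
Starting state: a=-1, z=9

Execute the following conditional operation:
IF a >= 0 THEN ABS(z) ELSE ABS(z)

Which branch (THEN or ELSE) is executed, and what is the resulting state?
Branch: ELSE, Final state: a=-1, z=9

Evaluating condition: a >= 0
a = -1
Condition is False, so ELSE branch executes
After ABS(z): a=-1, z=9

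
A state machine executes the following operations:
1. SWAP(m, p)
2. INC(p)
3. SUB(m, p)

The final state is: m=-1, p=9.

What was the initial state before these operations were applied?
m=8, p=8

Working backwards:
Final state: m=-1, p=9
Before step 3 (SUB(m, p)): m=8, p=9
Before step 2 (INC(p)): m=8, p=8
Before step 1 (SWAP(m, p)): m=8, p=8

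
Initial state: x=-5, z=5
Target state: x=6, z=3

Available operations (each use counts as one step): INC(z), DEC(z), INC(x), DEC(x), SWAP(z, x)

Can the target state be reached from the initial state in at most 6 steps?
No

The target state cannot be reached within 6 steps.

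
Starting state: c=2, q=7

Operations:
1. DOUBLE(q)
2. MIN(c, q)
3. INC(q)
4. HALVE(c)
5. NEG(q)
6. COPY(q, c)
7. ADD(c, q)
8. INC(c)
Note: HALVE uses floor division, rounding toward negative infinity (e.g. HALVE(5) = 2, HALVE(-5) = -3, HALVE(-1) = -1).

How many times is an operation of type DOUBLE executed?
1

Counting DOUBLE operations:
Step 1: DOUBLE(q) ← DOUBLE
Total: 1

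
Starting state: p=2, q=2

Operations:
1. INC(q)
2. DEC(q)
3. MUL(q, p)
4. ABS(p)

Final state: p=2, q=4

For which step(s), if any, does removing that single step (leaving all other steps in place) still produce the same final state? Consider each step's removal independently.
Step(s) 4

Testing removal of each single step:
Without step 1: final = p=2, q=2 (different)
Without step 2: final = p=2, q=6 (different)
Without step 3: final = p=2, q=2 (different)
Without step 4: final = p=2, q=4 (same)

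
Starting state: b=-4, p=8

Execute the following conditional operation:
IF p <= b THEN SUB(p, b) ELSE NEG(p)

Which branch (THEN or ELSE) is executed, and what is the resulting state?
Branch: ELSE, Final state: b=-4, p=-8

Evaluating condition: p <= b
p = 8, b = -4
Condition is False, so ELSE branch executes
After NEG(p): b=-4, p=-8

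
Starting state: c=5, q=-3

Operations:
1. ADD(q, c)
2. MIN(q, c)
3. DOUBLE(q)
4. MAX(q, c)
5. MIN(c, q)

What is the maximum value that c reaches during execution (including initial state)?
5

Values of c at each step:
Initial: c = 5 ← maximum
After step 1: c = 5
After step 2: c = 5
After step 3: c = 5
After step 4: c = 5
After step 5: c = 5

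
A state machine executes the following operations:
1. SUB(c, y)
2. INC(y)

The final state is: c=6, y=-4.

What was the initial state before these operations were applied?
c=1, y=-5

Working backwards:
Final state: c=6, y=-4
Before step 2 (INC(y)): c=6, y=-5
Before step 1 (SUB(c, y)): c=1, y=-5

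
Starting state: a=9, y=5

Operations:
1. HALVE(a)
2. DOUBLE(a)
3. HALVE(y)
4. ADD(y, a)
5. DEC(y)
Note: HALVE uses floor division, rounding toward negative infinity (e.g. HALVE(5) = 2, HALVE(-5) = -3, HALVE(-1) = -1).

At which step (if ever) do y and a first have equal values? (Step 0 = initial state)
Never

y and a never become equal during execution.

Comparing values at each step:
Initial: y=5, a=9
After step 1: y=5, a=4
After step 2: y=5, a=8
After step 3: y=2, a=8
After step 4: y=10, a=8
After step 5: y=9, a=8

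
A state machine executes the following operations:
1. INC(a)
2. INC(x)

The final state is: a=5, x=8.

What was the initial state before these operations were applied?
a=4, x=7

Working backwards:
Final state: a=5, x=8
Before step 2 (INC(x)): a=5, x=7
Before step 1 (INC(a)): a=4, x=7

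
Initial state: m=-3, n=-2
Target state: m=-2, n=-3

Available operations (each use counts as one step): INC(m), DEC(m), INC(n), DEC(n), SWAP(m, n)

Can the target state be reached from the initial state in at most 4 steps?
Yes

Path (1 step): SWAP(m, n)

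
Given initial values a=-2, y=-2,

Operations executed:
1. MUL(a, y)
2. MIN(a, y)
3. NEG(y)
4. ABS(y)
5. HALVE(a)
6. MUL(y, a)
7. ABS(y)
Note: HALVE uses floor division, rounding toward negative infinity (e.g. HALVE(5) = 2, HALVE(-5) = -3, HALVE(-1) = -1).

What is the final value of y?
y = 2

Tracing execution:
Step 1: MUL(a, y) → y = -2
Step 2: MIN(a, y) → y = -2
Step 3: NEG(y) → y = 2
Step 4: ABS(y) → y = 2
Step 5: HALVE(a) → y = 2
Step 6: MUL(y, a) → y = -2
Step 7: ABS(y) → y = 2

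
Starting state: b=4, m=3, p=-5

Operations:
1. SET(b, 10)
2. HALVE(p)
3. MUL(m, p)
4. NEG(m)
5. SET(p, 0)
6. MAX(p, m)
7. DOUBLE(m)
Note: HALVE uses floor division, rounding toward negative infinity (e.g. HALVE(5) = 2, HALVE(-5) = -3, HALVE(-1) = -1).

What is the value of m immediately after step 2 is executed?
m = 3

Tracing m through execution:
Initial: m = 3
After step 1 (SET(b, 10)): m = 3
After step 2 (HALVE(p)): m = 3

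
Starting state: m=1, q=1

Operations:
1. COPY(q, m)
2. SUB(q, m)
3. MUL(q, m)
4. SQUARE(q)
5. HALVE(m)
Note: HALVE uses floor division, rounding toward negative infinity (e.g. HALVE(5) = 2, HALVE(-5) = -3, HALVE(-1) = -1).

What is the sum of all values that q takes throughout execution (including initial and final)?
2

Values of q at each step:
Initial: q = 1
After step 1: q = 1
After step 2: q = 0
After step 3: q = 0
After step 4: q = 0
After step 5: q = 0
Sum = 1 + 1 + 0 + 0 + 0 + 0 = 2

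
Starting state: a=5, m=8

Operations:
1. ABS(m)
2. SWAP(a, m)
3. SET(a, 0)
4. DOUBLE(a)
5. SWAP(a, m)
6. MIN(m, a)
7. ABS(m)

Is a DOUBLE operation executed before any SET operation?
No

First DOUBLE: step 4
First SET: step 3
Since 4 > 3, SET comes first.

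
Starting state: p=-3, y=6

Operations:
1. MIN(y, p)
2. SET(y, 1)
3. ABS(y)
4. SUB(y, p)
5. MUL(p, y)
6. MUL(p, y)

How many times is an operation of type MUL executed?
2

Counting MUL operations:
Step 5: MUL(p, y) ← MUL
Step 6: MUL(p, y) ← MUL
Total: 2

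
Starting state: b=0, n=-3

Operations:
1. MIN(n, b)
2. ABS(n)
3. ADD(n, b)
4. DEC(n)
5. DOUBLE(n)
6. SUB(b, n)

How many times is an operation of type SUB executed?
1

Counting SUB operations:
Step 6: SUB(b, n) ← SUB
Total: 1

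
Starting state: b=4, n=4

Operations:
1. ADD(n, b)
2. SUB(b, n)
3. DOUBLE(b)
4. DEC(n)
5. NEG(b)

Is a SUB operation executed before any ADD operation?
No

First SUB: step 2
First ADD: step 1
Since 2 > 1, ADD comes first.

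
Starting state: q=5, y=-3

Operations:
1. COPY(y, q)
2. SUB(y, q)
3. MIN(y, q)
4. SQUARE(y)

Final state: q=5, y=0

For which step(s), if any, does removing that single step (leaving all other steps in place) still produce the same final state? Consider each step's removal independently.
Step(s) 3, 4

Testing removal of each single step:
Without step 1: final = q=5, y=64 (different)
Without step 2: final = q=5, y=25 (different)
Without step 3: final = q=5, y=0 (same)
Without step 4: final = q=5, y=0 (same)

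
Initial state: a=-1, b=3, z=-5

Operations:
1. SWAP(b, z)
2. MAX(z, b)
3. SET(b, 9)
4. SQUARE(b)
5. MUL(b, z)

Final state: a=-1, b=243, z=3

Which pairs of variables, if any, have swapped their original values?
None

Comparing initial and final values:
b: 3 → 243
z: -5 → 3
a: -1 → -1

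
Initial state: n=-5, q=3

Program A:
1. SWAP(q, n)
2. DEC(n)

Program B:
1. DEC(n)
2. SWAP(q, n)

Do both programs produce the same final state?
No

Program A final state: n=2, q=-5
Program B final state: n=3, q=-6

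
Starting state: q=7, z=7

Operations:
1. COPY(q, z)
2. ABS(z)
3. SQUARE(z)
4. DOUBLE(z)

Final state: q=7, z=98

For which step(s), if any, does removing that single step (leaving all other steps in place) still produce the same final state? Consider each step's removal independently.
Step(s) 1, 2

Testing removal of each single step:
Without step 1: final = q=7, z=98 (same)
Without step 2: final = q=7, z=98 (same)
Without step 3: final = q=7, z=14 (different)
Without step 4: final = q=7, z=49 (different)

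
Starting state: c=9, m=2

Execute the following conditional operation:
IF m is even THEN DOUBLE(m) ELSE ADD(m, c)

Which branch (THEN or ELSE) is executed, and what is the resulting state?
Branch: THEN, Final state: c=9, m=4

Evaluating condition: m is even
Condition is True, so THEN branch executes
After DOUBLE(m): c=9, m=4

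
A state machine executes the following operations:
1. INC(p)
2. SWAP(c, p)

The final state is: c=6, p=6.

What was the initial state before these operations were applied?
c=6, p=5

Working backwards:
Final state: c=6, p=6
Before step 2 (SWAP(c, p)): c=6, p=6
Before step 1 (INC(p)): c=6, p=5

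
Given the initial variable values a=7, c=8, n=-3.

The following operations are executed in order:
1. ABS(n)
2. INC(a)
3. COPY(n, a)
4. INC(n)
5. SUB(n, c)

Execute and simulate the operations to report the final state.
{a: 8, c: 8, n: 1}

Step-by-step execution:
Initial: a=7, c=8, n=-3
After step 1 (ABS(n)): a=7, c=8, n=3
After step 2 (INC(a)): a=8, c=8, n=3
After step 3 (COPY(n, a)): a=8, c=8, n=8
After step 4 (INC(n)): a=8, c=8, n=9
After step 5 (SUB(n, c)): a=8, c=8, n=1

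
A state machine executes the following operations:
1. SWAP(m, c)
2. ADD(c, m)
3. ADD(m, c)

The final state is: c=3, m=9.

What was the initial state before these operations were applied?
c=6, m=-3

Working backwards:
Final state: c=3, m=9
Before step 3 (ADD(m, c)): c=3, m=6
Before step 2 (ADD(c, m)): c=-3, m=6
Before step 1 (SWAP(m, c)): c=6, m=-3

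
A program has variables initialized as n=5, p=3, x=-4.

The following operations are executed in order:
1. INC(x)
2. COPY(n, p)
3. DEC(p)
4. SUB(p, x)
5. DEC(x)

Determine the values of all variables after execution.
{n: 3, p: 5, x: -4}

Step-by-step execution:
Initial: n=5, p=3, x=-4
After step 1 (INC(x)): n=5, p=3, x=-3
After step 2 (COPY(n, p)): n=3, p=3, x=-3
After step 3 (DEC(p)): n=3, p=2, x=-3
After step 4 (SUB(p, x)): n=3, p=5, x=-3
After step 5 (DEC(x)): n=3, p=5, x=-4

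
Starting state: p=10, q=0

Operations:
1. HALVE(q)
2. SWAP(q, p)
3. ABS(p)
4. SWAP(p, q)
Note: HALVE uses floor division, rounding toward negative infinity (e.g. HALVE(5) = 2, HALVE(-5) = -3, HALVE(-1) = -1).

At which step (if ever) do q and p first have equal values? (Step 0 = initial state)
Never

q and p never become equal during execution.

Comparing values at each step:
Initial: q=0, p=10
After step 1: q=0, p=10
After step 2: q=10, p=0
After step 3: q=10, p=0
After step 4: q=0, p=10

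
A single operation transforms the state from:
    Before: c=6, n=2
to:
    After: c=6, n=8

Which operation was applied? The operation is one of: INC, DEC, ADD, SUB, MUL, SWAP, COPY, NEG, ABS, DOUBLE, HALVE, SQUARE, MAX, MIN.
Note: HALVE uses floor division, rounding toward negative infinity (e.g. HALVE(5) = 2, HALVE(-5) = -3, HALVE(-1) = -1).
ADD(n, c)

Analyzing the change:
Before: c=6, n=2
After: c=6, n=8
Variable n changed from 2 to 8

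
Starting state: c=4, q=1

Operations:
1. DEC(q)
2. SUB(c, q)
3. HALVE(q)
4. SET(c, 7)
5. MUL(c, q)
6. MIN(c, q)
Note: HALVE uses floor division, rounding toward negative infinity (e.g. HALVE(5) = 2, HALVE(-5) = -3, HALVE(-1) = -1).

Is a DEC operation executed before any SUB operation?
Yes

First DEC: step 1
First SUB: step 2
Since 1 < 2, DEC comes first.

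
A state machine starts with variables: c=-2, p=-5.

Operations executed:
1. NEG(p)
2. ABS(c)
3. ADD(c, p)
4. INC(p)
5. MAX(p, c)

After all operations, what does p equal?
p = 7

Tracing execution:
Step 1: NEG(p) → p = 5
Step 2: ABS(c) → p = 5
Step 3: ADD(c, p) → p = 5
Step 4: INC(p) → p = 6
Step 5: MAX(p, c) → p = 7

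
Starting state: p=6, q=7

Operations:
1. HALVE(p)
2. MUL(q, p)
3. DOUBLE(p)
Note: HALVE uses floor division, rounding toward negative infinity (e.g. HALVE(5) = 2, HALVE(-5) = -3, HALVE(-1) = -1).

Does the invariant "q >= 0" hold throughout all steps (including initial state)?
Yes

The invariant holds at every step.

State at each step:
Initial: p=6, q=7
After step 1: p=3, q=7
After step 2: p=3, q=21
After step 3: p=6, q=21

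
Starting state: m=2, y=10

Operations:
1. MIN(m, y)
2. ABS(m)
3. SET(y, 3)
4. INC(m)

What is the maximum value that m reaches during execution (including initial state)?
3

Values of m at each step:
Initial: m = 2
After step 1: m = 2
After step 2: m = 2
After step 3: m = 2
After step 4: m = 3 ← maximum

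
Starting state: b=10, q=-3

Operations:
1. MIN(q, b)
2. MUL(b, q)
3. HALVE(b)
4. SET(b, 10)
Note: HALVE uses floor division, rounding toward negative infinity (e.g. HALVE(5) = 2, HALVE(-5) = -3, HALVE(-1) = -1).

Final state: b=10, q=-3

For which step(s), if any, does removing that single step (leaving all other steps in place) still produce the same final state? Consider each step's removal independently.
Step(s) 1, 2, 3

Testing removal of each single step:
Without step 1: final = b=10, q=-3 (same)
Without step 2: final = b=10, q=-3 (same)
Without step 3: final = b=10, q=-3 (same)
Without step 4: final = b=-15, q=-3 (different)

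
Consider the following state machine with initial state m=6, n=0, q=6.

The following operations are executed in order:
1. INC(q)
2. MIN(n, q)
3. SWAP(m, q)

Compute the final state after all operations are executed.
{m: 7, n: 0, q: 6}

Step-by-step execution:
Initial: m=6, n=0, q=6
After step 1 (INC(q)): m=6, n=0, q=7
After step 2 (MIN(n, q)): m=6, n=0, q=7
After step 3 (SWAP(m, q)): m=7, n=0, q=6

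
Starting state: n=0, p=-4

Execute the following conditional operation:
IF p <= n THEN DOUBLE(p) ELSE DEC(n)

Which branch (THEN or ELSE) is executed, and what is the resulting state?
Branch: THEN, Final state: n=0, p=-8

Evaluating condition: p <= n
p = -4, n = 0
Condition is True, so THEN branch executes
After DOUBLE(p): n=0, p=-8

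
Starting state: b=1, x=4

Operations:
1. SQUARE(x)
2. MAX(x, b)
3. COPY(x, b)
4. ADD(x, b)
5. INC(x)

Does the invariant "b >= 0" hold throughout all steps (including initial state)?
Yes

The invariant holds at every step.

State at each step:
Initial: b=1, x=4
After step 1: b=1, x=16
After step 2: b=1, x=16
After step 3: b=1, x=1
After step 4: b=1, x=2
After step 5: b=1, x=3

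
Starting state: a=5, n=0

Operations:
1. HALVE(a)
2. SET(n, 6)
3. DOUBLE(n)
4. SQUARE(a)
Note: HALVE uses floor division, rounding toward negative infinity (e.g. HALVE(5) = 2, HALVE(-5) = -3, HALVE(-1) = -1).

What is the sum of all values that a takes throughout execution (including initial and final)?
15

Values of a at each step:
Initial: a = 5
After step 1: a = 2
After step 2: a = 2
After step 3: a = 2
After step 4: a = 4
Sum = 5 + 2 + 2 + 2 + 4 = 15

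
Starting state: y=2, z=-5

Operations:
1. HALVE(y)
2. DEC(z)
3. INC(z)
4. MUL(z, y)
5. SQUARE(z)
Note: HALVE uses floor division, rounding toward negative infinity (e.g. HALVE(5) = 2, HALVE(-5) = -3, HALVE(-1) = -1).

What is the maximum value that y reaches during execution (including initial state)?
2

Values of y at each step:
Initial: y = 2 ← maximum
After step 1: y = 1
After step 2: y = 1
After step 3: y = 1
After step 4: y = 1
After step 5: y = 1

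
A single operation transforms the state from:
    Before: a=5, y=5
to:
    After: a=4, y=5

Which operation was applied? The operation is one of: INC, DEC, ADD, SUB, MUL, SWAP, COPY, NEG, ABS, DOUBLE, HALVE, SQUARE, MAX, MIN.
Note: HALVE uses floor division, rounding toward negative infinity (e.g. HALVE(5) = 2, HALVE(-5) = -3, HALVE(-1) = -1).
DEC(a)

Analyzing the change:
Before: a=5, y=5
After: a=4, y=5
Variable a changed from 5 to 4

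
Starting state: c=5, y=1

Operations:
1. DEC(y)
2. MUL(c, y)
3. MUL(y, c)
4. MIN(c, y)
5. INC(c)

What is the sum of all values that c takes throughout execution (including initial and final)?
11

Values of c at each step:
Initial: c = 5
After step 1: c = 5
After step 2: c = 0
After step 3: c = 0
After step 4: c = 0
After step 5: c = 1
Sum = 5 + 5 + 0 + 0 + 0 + 1 = 11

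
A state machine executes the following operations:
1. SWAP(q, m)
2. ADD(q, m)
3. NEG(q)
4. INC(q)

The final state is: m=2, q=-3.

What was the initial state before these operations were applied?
m=2, q=2

Working backwards:
Final state: m=2, q=-3
Before step 4 (INC(q)): m=2, q=-4
Before step 3 (NEG(q)): m=2, q=4
Before step 2 (ADD(q, m)): m=2, q=2
Before step 1 (SWAP(q, m)): m=2, q=2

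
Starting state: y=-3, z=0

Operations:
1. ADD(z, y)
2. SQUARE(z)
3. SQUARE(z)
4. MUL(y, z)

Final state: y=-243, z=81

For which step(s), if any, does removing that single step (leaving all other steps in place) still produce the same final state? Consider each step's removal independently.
None - removing any single step changes the final result

Testing removal of each single step:
Without step 1: final = y=0, z=0 (different)
Without step 2: final = y=-27, z=9 (different)
Without step 3: final = y=-27, z=9 (different)
Without step 4: final = y=-3, z=81 (different)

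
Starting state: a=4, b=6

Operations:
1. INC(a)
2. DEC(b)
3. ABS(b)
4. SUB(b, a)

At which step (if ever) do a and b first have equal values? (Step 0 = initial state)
Step 2

a and b first become equal after step 2.

Comparing values at each step:
Initial: a=4, b=6
After step 1: a=5, b=6
After step 2: a=5, b=5 ← equal!
After step 3: a=5, b=5 ← equal!
After step 4: a=5, b=0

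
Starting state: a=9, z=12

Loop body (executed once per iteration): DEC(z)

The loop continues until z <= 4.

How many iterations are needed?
8

Tracing iterations:
Initial: a=9, z=12
After iteration 1: a=9, z=11
After iteration 2: a=9, z=10
After iteration 3: a=9, z=9
After iteration 4: a=9, z=8
After iteration 5: a=9, z=7
After iteration 6: a=9, z=6
After iteration 7: a=9, z=5
After iteration 8: a=9, z=4
z <= 4 now holds, so the loop exits after 8 iterations.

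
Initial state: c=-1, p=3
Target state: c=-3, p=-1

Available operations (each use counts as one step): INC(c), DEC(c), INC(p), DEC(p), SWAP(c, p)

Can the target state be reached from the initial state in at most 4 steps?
No

The target state cannot be reached within 4 steps.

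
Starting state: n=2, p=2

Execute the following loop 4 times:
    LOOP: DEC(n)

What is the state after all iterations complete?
n=-2, p=2

Iteration trace:
Start: n=2, p=2
After iteration 1: n=1, p=2
After iteration 2: n=0, p=2
After iteration 3: n=-1, p=2
After iteration 4: n=-2, p=2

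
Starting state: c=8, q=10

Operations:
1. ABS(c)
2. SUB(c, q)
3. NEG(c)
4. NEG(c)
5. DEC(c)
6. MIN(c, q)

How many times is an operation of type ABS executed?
1

Counting ABS operations:
Step 1: ABS(c) ← ABS
Total: 1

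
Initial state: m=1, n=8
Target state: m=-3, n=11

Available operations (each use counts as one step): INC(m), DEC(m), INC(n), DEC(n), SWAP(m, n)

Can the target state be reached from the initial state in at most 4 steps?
No

The target state cannot be reached within 4 steps.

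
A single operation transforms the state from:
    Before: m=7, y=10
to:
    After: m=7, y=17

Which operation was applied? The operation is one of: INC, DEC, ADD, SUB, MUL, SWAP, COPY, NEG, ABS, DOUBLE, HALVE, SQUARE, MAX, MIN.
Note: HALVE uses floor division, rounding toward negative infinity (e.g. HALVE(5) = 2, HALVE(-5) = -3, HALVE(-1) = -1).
ADD(y, m)

Analyzing the change:
Before: m=7, y=10
After: m=7, y=17
Variable y changed from 10 to 17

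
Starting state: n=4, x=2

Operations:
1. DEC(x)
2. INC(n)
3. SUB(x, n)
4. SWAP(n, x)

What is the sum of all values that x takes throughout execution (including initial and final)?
5

Values of x at each step:
Initial: x = 2
After step 1: x = 1
After step 2: x = 1
After step 3: x = -4
After step 4: x = 5
Sum = 2 + 1 + 1 + -4 + 5 = 5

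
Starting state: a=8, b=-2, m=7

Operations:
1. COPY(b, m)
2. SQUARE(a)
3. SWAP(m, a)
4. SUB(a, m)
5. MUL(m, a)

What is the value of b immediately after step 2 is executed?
b = 7

Tracing b through execution:
Initial: b = -2
After step 1 (COPY(b, m)): b = 7
After step 2 (SQUARE(a)): b = 7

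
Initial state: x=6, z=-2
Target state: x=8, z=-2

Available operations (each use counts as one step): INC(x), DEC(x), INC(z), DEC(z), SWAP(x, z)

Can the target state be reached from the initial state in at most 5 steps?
Yes

Path (2 steps): INC(x) → INC(x)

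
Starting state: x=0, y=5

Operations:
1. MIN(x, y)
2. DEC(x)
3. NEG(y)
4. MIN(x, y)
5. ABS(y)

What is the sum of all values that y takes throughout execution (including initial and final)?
10

Values of y at each step:
Initial: y = 5
After step 1: y = 5
After step 2: y = 5
After step 3: y = -5
After step 4: y = -5
After step 5: y = 5
Sum = 5 + 5 + 5 + -5 + -5 + 5 = 10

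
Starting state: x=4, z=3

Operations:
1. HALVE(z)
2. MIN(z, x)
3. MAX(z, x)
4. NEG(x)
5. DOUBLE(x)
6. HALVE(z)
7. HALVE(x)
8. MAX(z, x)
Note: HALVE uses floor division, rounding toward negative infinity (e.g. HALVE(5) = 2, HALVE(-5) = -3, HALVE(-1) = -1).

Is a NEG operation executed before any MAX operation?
No

First NEG: step 4
First MAX: step 3
Since 4 > 3, MAX comes first.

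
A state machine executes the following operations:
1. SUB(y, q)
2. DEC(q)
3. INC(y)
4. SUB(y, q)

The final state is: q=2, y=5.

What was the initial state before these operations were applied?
q=3, y=9

Working backwards:
Final state: q=2, y=5
Before step 4 (SUB(y, q)): q=2, y=7
Before step 3 (INC(y)): q=2, y=6
Before step 2 (DEC(q)): q=3, y=6
Before step 1 (SUB(y, q)): q=3, y=9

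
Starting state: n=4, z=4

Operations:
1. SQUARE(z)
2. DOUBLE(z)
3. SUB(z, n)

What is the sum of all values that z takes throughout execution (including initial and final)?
80

Values of z at each step:
Initial: z = 4
After step 1: z = 16
After step 2: z = 32
After step 3: z = 28
Sum = 4 + 16 + 32 + 28 = 80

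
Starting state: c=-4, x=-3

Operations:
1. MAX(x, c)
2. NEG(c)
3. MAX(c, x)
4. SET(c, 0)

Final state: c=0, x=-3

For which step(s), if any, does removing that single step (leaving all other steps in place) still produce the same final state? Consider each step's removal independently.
Step(s) 1, 2, 3

Testing removal of each single step:
Without step 1: final = c=0, x=-3 (same)
Without step 2: final = c=0, x=-3 (same)
Without step 3: final = c=0, x=-3 (same)
Without step 4: final = c=4, x=-3 (different)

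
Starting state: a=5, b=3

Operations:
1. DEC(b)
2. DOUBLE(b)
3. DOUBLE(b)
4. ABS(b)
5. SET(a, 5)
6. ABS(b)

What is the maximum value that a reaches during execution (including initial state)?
5

Values of a at each step:
Initial: a = 5 ← maximum
After step 1: a = 5
After step 2: a = 5
After step 3: a = 5
After step 4: a = 5
After step 5: a = 5
After step 6: a = 5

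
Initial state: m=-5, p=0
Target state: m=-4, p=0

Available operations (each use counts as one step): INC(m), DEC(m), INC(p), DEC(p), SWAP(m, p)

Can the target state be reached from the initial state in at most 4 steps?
Yes

Path (1 step): INC(m)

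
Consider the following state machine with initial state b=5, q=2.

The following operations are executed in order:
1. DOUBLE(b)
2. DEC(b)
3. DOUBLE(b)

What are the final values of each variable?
{b: 18, q: 2}

Step-by-step execution:
Initial: b=5, q=2
After step 1 (DOUBLE(b)): b=10, q=2
After step 2 (DEC(b)): b=9, q=2
After step 3 (DOUBLE(b)): b=18, q=2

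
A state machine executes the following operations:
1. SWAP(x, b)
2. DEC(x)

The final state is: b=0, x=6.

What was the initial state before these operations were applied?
b=7, x=0

Working backwards:
Final state: b=0, x=6
Before step 2 (DEC(x)): b=0, x=7
Before step 1 (SWAP(x, b)): b=7, x=0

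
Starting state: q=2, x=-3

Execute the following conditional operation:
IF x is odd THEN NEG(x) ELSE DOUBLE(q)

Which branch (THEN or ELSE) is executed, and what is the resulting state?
Branch: THEN, Final state: q=2, x=3

Evaluating condition: x is odd
Condition is True, so THEN branch executes
After NEG(x): q=2, x=3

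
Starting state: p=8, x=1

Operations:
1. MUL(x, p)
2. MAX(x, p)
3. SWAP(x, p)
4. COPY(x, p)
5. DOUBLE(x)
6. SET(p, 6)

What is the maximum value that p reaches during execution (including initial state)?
8

Values of p at each step:
Initial: p = 8 ← maximum
After step 1: p = 8
After step 2: p = 8
After step 3: p = 8
After step 4: p = 8
After step 5: p = 8
After step 6: p = 6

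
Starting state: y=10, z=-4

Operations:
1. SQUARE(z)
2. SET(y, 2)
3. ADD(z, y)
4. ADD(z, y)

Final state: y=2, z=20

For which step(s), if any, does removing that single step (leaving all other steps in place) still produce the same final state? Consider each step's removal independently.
None - removing any single step changes the final result

Testing removal of each single step:
Without step 1: final = y=2, z=0 (different)
Without step 2: final = y=10, z=36 (different)
Without step 3: final = y=2, z=18 (different)
Without step 4: final = y=2, z=18 (different)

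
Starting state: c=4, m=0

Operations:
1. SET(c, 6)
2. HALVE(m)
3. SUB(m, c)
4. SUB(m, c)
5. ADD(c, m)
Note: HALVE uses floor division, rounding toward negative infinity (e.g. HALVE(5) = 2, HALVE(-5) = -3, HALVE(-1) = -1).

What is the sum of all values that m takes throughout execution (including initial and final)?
-30

Values of m at each step:
Initial: m = 0
After step 1: m = 0
After step 2: m = 0
After step 3: m = -6
After step 4: m = -12
After step 5: m = -12
Sum = 0 + 0 + 0 + -6 + -12 + -12 = -30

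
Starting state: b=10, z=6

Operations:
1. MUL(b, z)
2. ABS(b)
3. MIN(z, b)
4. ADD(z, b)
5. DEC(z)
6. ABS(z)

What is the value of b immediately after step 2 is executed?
b = 60

Tracing b through execution:
Initial: b = 10
After step 1 (MUL(b, z)): b = 60
After step 2 (ABS(b)): b = 60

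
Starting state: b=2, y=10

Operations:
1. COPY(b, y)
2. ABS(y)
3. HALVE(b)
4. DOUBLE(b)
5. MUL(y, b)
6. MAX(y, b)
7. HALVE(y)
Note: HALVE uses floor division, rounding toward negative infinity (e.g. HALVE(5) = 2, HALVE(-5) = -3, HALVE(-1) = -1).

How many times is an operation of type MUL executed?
1

Counting MUL operations:
Step 5: MUL(y, b) ← MUL
Total: 1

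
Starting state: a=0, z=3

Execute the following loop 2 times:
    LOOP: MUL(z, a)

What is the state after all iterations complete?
a=0, z=0

Iteration trace:
Start: a=0, z=3
After iteration 1: a=0, z=0
After iteration 2: a=0, z=0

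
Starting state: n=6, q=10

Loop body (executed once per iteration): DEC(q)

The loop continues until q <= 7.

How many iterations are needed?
3

Tracing iterations:
Initial: n=6, q=10
After iteration 1: n=6, q=9
After iteration 2: n=6, q=8
After iteration 3: n=6, q=7
q <= 7 now holds, so the loop exits after 3 iterations.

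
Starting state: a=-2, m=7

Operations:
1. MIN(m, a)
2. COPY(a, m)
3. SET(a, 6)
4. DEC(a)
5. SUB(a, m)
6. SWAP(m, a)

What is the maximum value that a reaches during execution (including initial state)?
7

Values of a at each step:
Initial: a = -2
After step 1: a = -2
After step 2: a = -2
After step 3: a = 6
After step 4: a = 5
After step 5: a = 7 ← maximum
After step 6: a = -2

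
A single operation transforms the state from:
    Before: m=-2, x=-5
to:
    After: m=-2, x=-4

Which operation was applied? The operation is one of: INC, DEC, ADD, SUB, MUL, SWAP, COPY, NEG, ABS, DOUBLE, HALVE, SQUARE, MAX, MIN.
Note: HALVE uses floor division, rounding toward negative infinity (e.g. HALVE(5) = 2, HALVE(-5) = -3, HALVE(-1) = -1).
INC(x)

Analyzing the change:
Before: m=-2, x=-5
After: m=-2, x=-4
Variable x changed from -5 to -4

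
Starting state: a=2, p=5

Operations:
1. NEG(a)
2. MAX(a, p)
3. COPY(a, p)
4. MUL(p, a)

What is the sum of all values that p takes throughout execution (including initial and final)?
45

Values of p at each step:
Initial: p = 5
After step 1: p = 5
After step 2: p = 5
After step 3: p = 5
After step 4: p = 25
Sum = 5 + 5 + 5 + 5 + 25 = 45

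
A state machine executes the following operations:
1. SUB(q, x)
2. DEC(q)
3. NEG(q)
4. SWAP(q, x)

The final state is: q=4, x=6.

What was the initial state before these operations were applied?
q=-1, x=4

Working backwards:
Final state: q=4, x=6
Before step 4 (SWAP(q, x)): q=6, x=4
Before step 3 (NEG(q)): q=-6, x=4
Before step 2 (DEC(q)): q=-5, x=4
Before step 1 (SUB(q, x)): q=-1, x=4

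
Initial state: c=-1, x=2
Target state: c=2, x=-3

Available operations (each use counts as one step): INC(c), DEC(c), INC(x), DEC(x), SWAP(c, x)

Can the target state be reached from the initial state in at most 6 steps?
Yes

Path (3 steps): DEC(c) → DEC(c) → SWAP(c, x)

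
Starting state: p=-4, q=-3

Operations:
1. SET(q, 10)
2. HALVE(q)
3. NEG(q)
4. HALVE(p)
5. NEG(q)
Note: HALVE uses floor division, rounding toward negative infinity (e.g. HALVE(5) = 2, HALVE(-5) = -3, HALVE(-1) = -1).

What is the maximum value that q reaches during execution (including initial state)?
10

Values of q at each step:
Initial: q = -3
After step 1: q = 10 ← maximum
After step 2: q = 5
After step 3: q = -5
After step 4: q = -5
After step 5: q = 5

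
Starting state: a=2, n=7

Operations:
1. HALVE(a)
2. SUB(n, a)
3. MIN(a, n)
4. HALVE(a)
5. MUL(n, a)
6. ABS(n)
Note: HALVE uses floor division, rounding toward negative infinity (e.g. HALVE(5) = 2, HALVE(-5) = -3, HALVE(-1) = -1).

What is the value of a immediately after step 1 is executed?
a = 1

Tracing a through execution:
Initial: a = 2
After step 1 (HALVE(a)): a = 1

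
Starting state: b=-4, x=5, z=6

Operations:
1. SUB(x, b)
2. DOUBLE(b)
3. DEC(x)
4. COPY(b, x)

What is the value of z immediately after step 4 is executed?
z = 6

Tracing z through execution:
Initial: z = 6
After step 1 (SUB(x, b)): z = 6
After step 2 (DOUBLE(b)): z = 6
After step 3 (DEC(x)): z = 6
After step 4 (COPY(b, x)): z = 6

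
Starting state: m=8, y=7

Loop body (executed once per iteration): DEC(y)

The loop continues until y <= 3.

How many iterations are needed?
4

Tracing iterations:
Initial: m=8, y=7
After iteration 1: m=8, y=6
After iteration 2: m=8, y=5
After iteration 3: m=8, y=4
After iteration 4: m=8, y=3
y <= 3 now holds, so the loop exits after 4 iterations.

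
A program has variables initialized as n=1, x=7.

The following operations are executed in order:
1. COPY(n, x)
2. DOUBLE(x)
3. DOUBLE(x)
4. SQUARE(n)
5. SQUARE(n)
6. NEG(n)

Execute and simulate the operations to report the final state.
{n: -2401, x: 28}

Step-by-step execution:
Initial: n=1, x=7
After step 1 (COPY(n, x)): n=7, x=7
After step 2 (DOUBLE(x)): n=7, x=14
After step 3 (DOUBLE(x)): n=7, x=28
After step 4 (SQUARE(n)): n=49, x=28
After step 5 (SQUARE(n)): n=2401, x=28
After step 6 (NEG(n)): n=-2401, x=28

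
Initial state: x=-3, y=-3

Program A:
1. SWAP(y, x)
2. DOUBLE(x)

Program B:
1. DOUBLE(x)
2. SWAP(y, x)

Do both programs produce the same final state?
No

Program A final state: x=-6, y=-3
Program B final state: x=-3, y=-6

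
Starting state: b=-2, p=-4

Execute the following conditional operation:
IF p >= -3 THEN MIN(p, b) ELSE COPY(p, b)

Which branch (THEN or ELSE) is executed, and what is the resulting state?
Branch: ELSE, Final state: b=-2, p=-2

Evaluating condition: p >= -3
p = -4
Condition is False, so ELSE branch executes
After COPY(p, b): b=-2, p=-2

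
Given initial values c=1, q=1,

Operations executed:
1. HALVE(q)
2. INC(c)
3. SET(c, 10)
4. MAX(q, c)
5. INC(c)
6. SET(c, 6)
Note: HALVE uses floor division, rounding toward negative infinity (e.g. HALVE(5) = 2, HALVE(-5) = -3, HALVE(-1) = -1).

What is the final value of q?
q = 10

Tracing execution:
Step 1: HALVE(q) → q = 0
Step 2: INC(c) → q = 0
Step 3: SET(c, 10) → q = 0
Step 4: MAX(q, c) → q = 10
Step 5: INC(c) → q = 10
Step 6: SET(c, 6) → q = 10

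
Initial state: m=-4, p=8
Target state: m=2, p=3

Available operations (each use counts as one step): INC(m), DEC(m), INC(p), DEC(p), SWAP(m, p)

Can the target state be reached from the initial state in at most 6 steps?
No

The target state cannot be reached within 6 steps.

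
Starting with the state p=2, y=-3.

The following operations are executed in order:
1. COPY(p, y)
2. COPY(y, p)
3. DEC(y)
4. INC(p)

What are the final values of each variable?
{p: -2, y: -4}

Step-by-step execution:
Initial: p=2, y=-3
After step 1 (COPY(p, y)): p=-3, y=-3
After step 2 (COPY(y, p)): p=-3, y=-3
After step 3 (DEC(y)): p=-3, y=-4
After step 4 (INC(p)): p=-2, y=-4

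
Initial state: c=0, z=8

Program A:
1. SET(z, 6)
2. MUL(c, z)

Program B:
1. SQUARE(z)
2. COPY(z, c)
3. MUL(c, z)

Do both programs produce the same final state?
No

Program A final state: c=0, z=6
Program B final state: c=0, z=0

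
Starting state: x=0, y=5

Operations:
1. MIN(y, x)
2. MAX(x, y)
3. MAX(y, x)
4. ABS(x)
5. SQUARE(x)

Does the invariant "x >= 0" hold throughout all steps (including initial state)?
Yes

The invariant holds at every step.

State at each step:
Initial: x=0, y=5
After step 1: x=0, y=0
After step 2: x=0, y=0
After step 3: x=0, y=0
After step 4: x=0, y=0
After step 5: x=0, y=0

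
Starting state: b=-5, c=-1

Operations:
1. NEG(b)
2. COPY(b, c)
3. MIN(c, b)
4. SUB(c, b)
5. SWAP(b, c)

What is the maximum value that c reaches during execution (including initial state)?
0

Values of c at each step:
Initial: c = -1
After step 1: c = -1
After step 2: c = -1
After step 3: c = -1
After step 4: c = 0 ← maximum
After step 5: c = -1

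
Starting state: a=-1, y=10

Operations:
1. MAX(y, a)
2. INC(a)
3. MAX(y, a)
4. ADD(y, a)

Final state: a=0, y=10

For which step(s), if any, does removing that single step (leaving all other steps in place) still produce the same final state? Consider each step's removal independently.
Step(s) 1, 3, 4

Testing removal of each single step:
Without step 1: final = a=0, y=10 (same)
Without step 2: final = a=-1, y=9 (different)
Without step 3: final = a=0, y=10 (same)
Without step 4: final = a=0, y=10 (same)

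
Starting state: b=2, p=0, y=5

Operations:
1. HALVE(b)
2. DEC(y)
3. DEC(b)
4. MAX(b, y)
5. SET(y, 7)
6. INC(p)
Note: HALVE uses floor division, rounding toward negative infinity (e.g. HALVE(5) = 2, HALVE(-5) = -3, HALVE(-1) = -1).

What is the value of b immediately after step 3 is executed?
b = 0

Tracing b through execution:
Initial: b = 2
After step 1 (HALVE(b)): b = 1
After step 2 (DEC(y)): b = 1
After step 3 (DEC(b)): b = 0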